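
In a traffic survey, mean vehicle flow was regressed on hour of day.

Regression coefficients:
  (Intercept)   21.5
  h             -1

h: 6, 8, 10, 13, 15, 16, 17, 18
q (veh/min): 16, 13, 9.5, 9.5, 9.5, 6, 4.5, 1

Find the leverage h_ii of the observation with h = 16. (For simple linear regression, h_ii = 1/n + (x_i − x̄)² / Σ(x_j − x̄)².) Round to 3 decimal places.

h = 0.196

h̄ = (6 + 8 + 10 + 13 + 15 + 16 + 17 + 18)/8 = 12.875
Σ(h − h̄)² = 47.2656 + 23.7656 + 8.26562 + 0.015625 + 4.51562 + 9.76562 + 17.0156 + 26.2656 = 136.875
h = 1/8 + (3.125)²/136.875 = 0.125 + 0.071347 = 0.196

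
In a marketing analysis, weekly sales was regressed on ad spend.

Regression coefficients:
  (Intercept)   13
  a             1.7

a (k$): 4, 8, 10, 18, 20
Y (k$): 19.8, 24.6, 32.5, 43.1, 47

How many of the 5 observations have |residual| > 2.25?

a=4: Ŷ = 13 + 1.7·4 = 19.8; r = 19.8 − 19.8 = 0
a=8: Ŷ = 13 + 1.7·8 = 26.6; r = 24.6 − 26.6 = -2
a=10: Ŷ = 13 + 1.7·10 = 30; r = 32.5 − 30 = 2.5
a=18: Ŷ = 13 + 1.7·18 = 43.6; r = 43.1 − 43.6 = -0.5
a=20: Ŷ = 13 + 1.7·20 = 47; r = 47 − 47 = 0
|r| > 2.25: a=10 (|r|=2.5) → 1

1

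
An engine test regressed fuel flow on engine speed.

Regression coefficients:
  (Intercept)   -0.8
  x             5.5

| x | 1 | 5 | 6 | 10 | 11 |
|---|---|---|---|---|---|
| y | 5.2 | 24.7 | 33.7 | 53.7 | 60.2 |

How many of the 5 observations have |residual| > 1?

2

x=1: ŷ = -0.8 + 5.5·1 = 4.7; r = 5.2 − 4.7 = 0.5
x=5: ŷ = -0.8 + 5.5·5 = 26.7; r = 24.7 − 26.7 = -2
x=6: ŷ = -0.8 + 5.5·6 = 32.2; r = 33.7 − 32.2 = 1.5
x=10: ŷ = -0.8 + 5.5·10 = 54.2; r = 53.7 − 54.2 = -0.5
x=11: ŷ = -0.8 + 5.5·11 = 59.7; r = 60.2 − 59.7 = 0.5
|r| > 1: x=5 (|r|=2), x=6 (|r|=1.5) → 2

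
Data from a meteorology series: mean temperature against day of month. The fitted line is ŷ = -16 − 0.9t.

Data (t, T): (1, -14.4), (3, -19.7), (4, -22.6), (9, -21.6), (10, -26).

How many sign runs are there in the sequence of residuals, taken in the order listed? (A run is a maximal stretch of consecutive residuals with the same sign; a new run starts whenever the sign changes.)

t=1: ŷ = -16 − 0.9·1 = -16.9; e = -14.4 − (-16.9) = 2.5
t=3: ŷ = -16 − 0.9·3 = -18.7; e = -19.7 − (-18.7) = -1
t=4: ŷ = -16 − 0.9·4 = -19.6; e = -22.6 − (-19.6) = -3
t=9: ŷ = -16 − 0.9·9 = -24.1; e = -21.6 − (-24.1) = 2.5
t=10: ŷ = -16 − 0.9·10 = -25; e = -26 − (-25) = -1
Signs: + − − + −
Runs: +×1, −×2, +×1, −×1 → 4

4 runs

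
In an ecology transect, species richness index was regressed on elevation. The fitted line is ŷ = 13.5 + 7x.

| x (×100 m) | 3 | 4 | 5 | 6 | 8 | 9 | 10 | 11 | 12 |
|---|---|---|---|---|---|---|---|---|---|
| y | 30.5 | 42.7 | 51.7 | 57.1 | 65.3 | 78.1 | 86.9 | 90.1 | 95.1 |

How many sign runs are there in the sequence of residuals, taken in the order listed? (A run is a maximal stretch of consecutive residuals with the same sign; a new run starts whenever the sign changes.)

x=3: ŷ = 13.5 + 7·3 = 34.5; r = 30.5 − 34.5 = -4
x=4: ŷ = 13.5 + 7·4 = 41.5; r = 42.7 − 41.5 = 1.2
x=5: ŷ = 13.5 + 7·5 = 48.5; r = 51.7 − 48.5 = 3.2
x=6: ŷ = 13.5 + 7·6 = 55.5; r = 57.1 − 55.5 = 1.6
x=8: ŷ = 13.5 + 7·8 = 69.5; r = 65.3 − 69.5 = -4.2
x=9: ŷ = 13.5 + 7·9 = 76.5; r = 78.1 − 76.5 = 1.6
x=10: ŷ = 13.5 + 7·10 = 83.5; r = 86.9 − 83.5 = 3.4
x=11: ŷ = 13.5 + 7·11 = 90.5; r = 90.1 − 90.5 = -0.4
x=12: ŷ = 13.5 + 7·12 = 97.5; r = 95.1 − 97.5 = -2.4
Signs: − + + + − + + − −
Runs: −×1, +×3, −×1, +×2, −×2 → 5

5 runs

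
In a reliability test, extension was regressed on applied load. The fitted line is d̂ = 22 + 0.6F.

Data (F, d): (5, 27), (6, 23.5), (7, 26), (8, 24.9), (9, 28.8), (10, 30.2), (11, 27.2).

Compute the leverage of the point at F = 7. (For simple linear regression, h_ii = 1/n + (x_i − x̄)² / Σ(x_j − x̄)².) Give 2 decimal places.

F̄ = (5 + 6 + 7 + 8 + 9 + 10 + 11)/7 = 8
Σ(F − F̄)² = 9 + 4 + 1 + 0 + 1 + 4 + 9 = 28
h = 1/7 + (-1)²/28 = 0.142857 + 0.0357143 = 0.18

h = 0.18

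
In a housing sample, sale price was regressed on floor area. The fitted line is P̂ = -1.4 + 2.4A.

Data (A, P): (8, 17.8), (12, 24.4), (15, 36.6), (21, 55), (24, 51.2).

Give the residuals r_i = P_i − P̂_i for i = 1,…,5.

A=8: P̂ = -1.4 + 2.4·8 = 17.8; r = 17.8 − 17.8 = 0
A=12: P̂ = -1.4 + 2.4·12 = 27.4; r = 24.4 − 27.4 = -3
A=15: P̂ = -1.4 + 2.4·15 = 34.6; r = 36.6 − 34.6 = 2
A=21: P̂ = -1.4 + 2.4·21 = 49; r = 55 − 49 = 6
A=24: P̂ = -1.4 + 2.4·24 = 56.2; r = 51.2 − 56.2 = -5

0, -3, 2, 6, -5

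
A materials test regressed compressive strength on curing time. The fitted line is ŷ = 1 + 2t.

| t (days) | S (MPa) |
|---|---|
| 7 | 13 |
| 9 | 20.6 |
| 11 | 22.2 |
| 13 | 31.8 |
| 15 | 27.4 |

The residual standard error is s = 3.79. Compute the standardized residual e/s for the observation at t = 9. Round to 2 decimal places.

0.42

ŷ = 1 + 2·9 = 19
e = 20.6 − 19 = 1.6
e/s = 1.6 / 3.79 = 0.42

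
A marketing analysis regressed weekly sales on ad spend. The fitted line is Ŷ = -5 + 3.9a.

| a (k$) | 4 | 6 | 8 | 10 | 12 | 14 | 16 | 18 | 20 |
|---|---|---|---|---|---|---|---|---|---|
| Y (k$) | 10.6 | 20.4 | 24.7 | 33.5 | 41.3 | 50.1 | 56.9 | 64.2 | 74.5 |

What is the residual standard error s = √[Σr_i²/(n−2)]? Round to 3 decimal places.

s = 1.225

a=4: Ŷ = -5 + 3.9·4 = 10.6; r = 10.6 − 10.6 = 0
a=6: Ŷ = -5 + 3.9·6 = 18.4; r = 20.4 − 18.4 = 2
a=8: Ŷ = -5 + 3.9·8 = 26.2; r = 24.7 − 26.2 = -1.5
a=10: Ŷ = -5 + 3.9·10 = 34; r = 33.5 − 34 = -0.5
a=12: Ŷ = -5 + 3.9·12 = 41.8; r = 41.3 − 41.8 = -0.5
a=14: Ŷ = -5 + 3.9·14 = 49.6; r = 50.1 − 49.6 = 0.5
a=16: Ŷ = -5 + 3.9·16 = 57.4; r = 56.9 − 57.4 = -0.5
a=18: Ŷ = -5 + 3.9·18 = 65.2; r = 64.2 − 65.2 = -1
a=20: Ŷ = -5 + 3.9·20 = 73; r = 74.5 − 73 = 1.5
SSE = 0 + 4 + 2.25 + 0.25 + 0.25 + 0.25 + 0.25 + 1 + 2.25 = 10.5
s = √(10.5/7) = √1.5 ≈ 1.225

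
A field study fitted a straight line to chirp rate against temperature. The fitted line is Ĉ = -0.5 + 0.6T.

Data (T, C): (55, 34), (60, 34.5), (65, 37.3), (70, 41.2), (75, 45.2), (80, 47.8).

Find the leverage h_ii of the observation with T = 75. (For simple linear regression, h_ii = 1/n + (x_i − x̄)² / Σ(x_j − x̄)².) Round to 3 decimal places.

T̄ = (55 + 60 + 65 + 70 + 75 + 80)/6 = 67.5
Σ(T − T̄)² = 156.25 + 56.25 + 6.25 + 6.25 + 56.25 + 156.25 = 437.5
h = 1/6 + (7.5)²/437.5 = 0.166667 + 0.128571 = 0.295

h = 0.295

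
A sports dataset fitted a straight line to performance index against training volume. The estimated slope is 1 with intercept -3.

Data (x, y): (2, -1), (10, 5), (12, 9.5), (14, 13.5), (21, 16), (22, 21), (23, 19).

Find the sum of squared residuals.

SSE = 19.5

x=2: ŷ = -3 + 2 = -1; e = -1 − (-1) = 0
x=10: ŷ = -3 + 10 = 7; e = 5 − 7 = -2
x=12: ŷ = -3 + 12 = 9; e = 9.5 − 9 = 0.5
x=14: ŷ = -3 + 14 = 11; e = 13.5 − 11 = 2.5
x=21: ŷ = -3 + 21 = 18; e = 16 − 18 = -2
x=22: ŷ = -3 + 22 = 19; e = 21 − 19 = 2
x=23: ŷ = -3 + 23 = 20; e = 19 − 20 = -1
SSE = 0 + 4 + 0.25 + 6.25 + 4 + 4 + 1 = 19.5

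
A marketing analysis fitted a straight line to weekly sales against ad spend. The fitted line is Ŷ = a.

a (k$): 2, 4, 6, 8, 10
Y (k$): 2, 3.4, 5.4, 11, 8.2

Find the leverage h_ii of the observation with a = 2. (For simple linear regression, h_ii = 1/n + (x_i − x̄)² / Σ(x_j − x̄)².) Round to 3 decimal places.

h = 0.600

ā = (2 + 4 + 6 + 8 + 10)/5 = 6
Σ(a − ā)² = 16 + 4 + 0 + 4 + 16 = 40
h = 1/5 + (-4)²/40 = 0.2 + 0.4 = 0.600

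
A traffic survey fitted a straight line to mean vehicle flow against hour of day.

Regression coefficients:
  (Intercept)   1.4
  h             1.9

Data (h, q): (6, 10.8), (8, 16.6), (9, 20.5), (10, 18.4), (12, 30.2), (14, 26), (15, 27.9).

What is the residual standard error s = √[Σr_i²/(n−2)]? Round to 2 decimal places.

s = 3.35

h=6: ŷ = 1.4 + 1.9·6 = 12.8; r = 10.8 − 12.8 = -2
h=8: ŷ = 1.4 + 1.9·8 = 16.6; r = 16.6 − 16.6 = 0
h=9: ŷ = 1.4 + 1.9·9 = 18.5; r = 20.5 − 18.5 = 2
h=10: ŷ = 1.4 + 1.9·10 = 20.4; r = 18.4 − 20.4 = -2
h=12: ŷ = 1.4 + 1.9·12 = 24.2; r = 30.2 − 24.2 = 6
h=14: ŷ = 1.4 + 1.9·14 = 28; r = 26 − 28 = -2
h=15: ŷ = 1.4 + 1.9·15 = 29.9; r = 27.9 − 29.9 = -2
SSE = 4 + 0 + 4 + 4 + 36 + 4 + 4 = 56
s = √(56/5) = √11.2 ≈ 3.35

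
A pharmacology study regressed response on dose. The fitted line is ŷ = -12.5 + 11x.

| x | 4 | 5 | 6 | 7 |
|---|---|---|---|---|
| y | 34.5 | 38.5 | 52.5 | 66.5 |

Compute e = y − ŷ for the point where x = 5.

e = -4

ŷ = -12.5 + 11·5 = 42.5
e = 38.5 − 42.5 = -4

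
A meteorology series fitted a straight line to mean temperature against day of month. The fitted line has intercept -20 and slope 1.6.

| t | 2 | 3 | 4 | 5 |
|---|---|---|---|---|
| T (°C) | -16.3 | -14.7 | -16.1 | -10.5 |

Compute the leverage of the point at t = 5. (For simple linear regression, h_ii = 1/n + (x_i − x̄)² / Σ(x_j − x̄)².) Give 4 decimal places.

t̄ = (2 + 3 + 4 + 5)/4 = 3.5
Σ(t − t̄)² = 2.25 + 0.25 + 0.25 + 2.25 = 5
h = 1/4 + (1.5)²/5 = 0.25 + 0.45 = 0.7000

h = 0.7000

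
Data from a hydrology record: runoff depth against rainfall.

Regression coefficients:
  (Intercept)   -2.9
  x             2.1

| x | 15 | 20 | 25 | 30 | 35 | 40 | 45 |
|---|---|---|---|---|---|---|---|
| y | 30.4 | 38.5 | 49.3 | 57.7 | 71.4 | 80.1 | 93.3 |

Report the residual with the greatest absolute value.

e = -2.4

x=15: ŷ = -2.9 + 2.1·15 = 28.6; e = 30.4 − 28.6 = 1.8
x=20: ŷ = -2.9 + 2.1·20 = 39.1; e = 38.5 − 39.1 = -0.6
x=25: ŷ = -2.9 + 2.1·25 = 49.6; e = 49.3 − 49.6 = -0.3
x=30: ŷ = -2.9 + 2.1·30 = 60.1; e = 57.7 − 60.1 = -2.4
x=35: ŷ = -2.9 + 2.1·35 = 70.6; e = 71.4 − 70.6 = 0.8
x=40: ŷ = -2.9 + 2.1·40 = 81.1; e = 80.1 − 81.1 = -1
x=45: ŷ = -2.9 + 2.1·45 = 91.6; e = 93.3 − 91.6 = 1.7
Largest |e| is 2.4 at x = 30, residual -2.4.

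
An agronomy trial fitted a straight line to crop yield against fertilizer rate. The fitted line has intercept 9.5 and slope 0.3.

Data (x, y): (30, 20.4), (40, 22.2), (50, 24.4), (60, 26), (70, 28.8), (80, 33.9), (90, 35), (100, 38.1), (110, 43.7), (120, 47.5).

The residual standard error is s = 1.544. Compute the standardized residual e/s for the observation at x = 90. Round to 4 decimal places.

-0.9715

ŷ = 9.5 + 0.3·90 = 36.5
e = 35 − 36.5 = -1.5
e/s = -1.5 / 1.544 = -0.9715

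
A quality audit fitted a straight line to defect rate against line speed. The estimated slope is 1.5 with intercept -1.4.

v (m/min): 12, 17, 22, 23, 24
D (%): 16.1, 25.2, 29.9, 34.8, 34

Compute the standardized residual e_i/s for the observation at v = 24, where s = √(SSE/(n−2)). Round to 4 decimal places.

-0.3770

v=12: D̂ = -1.4 + 1.5·12 = 16.6; e = 16.1 − 16.6 = -0.5
v=17: D̂ = -1.4 + 1.5·17 = 24.1; e = 25.2 − 24.1 = 1.1
v=22: D̂ = -1.4 + 1.5·22 = 31.6; e = 29.9 − 31.6 = -1.7
v=23: D̂ = -1.4 + 1.5·23 = 33.1; e = 34.8 − 33.1 = 1.7
v=24: D̂ = -1.4 + 1.5·24 = 34.6; e = 34 − 34.6 = -0.6
SSE = 0.25 + 1.21 + 2.89 + 2.89 + 0.36 = 7.6
s = √(7.6/3) = 1.59164
e/s = -0.6 / 1.59164 = -0.3770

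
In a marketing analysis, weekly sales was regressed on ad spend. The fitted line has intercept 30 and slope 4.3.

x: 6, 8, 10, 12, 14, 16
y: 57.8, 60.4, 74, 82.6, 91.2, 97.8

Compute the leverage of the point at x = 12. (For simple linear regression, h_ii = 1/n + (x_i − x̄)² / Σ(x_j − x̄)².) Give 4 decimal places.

x̄ = (6 + 8 + 10 + 12 + 14 + 16)/6 = 11
Σ(x − x̄)² = 25 + 9 + 1 + 1 + 9 + 25 = 70
h = 1/6 + (1)²/70 = 0.166667 + 0.0142857 = 0.1810

h = 0.1810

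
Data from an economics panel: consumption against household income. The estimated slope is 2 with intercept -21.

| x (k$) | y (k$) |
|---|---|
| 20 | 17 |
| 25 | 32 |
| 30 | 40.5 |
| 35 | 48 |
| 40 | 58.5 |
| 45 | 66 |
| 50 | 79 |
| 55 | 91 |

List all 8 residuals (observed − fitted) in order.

-2, 3, 1.5, -1, -0.5, -3, 0, 2

x=20: ŷ = -21 + 2·20 = 19; e = 17 − 19 = -2
x=25: ŷ = -21 + 2·25 = 29; e = 32 − 29 = 3
x=30: ŷ = -21 + 2·30 = 39; e = 40.5 − 39 = 1.5
x=35: ŷ = -21 + 2·35 = 49; e = 48 − 49 = -1
x=40: ŷ = -21 + 2·40 = 59; e = 58.5 − 59 = -0.5
x=45: ŷ = -21 + 2·45 = 69; e = 66 − 69 = -3
x=50: ŷ = -21 + 2·50 = 79; e = 79 − 79 = 0
x=55: ŷ = -21 + 2·55 = 89; e = 91 − 89 = 2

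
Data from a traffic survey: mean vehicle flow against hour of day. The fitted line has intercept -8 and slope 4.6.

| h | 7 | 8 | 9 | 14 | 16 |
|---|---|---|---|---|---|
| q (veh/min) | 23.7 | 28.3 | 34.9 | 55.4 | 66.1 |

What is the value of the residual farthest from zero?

e = 1.5

h=7: q̂ = -8 + 4.6·7 = 24.2; e = 23.7 − 24.2 = -0.5
h=8: q̂ = -8 + 4.6·8 = 28.8; e = 28.3 − 28.8 = -0.5
h=9: q̂ = -8 + 4.6·9 = 33.4; e = 34.9 − 33.4 = 1.5
h=14: q̂ = -8 + 4.6·14 = 56.4; e = 55.4 − 56.4 = -1
h=16: q̂ = -8 + 4.6·16 = 65.6; e = 66.1 − 65.6 = 0.5
Largest |e| is 1.5 at h = 9, residual 1.5.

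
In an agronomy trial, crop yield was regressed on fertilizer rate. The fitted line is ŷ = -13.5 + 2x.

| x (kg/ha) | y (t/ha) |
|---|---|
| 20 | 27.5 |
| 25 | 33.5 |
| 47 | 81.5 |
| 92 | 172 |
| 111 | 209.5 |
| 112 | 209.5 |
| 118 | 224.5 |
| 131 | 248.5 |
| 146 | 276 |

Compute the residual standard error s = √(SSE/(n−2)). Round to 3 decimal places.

x=20: ŷ = -13.5 + 2·20 = 26.5; r = 27.5 − 26.5 = 1
x=25: ŷ = -13.5 + 2·25 = 36.5; r = 33.5 − 36.5 = -3
x=47: ŷ = -13.5 + 2·47 = 80.5; r = 81.5 − 80.5 = 1
x=92: ŷ = -13.5 + 2·92 = 170.5; r = 172 − 170.5 = 1.5
x=111: ŷ = -13.5 + 2·111 = 208.5; r = 209.5 − 208.5 = 1
x=112: ŷ = -13.5 + 2·112 = 210.5; r = 209.5 − 210.5 = -1
x=118: ŷ = -13.5 + 2·118 = 222.5; r = 224.5 − 222.5 = 2
x=131: ŷ = -13.5 + 2·131 = 248.5; r = 248.5 − 248.5 = 0
x=146: ŷ = -13.5 + 2·146 = 278.5; r = 276 − 278.5 = -2.5
SSE = 1 + 9 + 1 + 2.25 + 1 + 1 + 4 + 0 + 6.25 = 25.5
s = √(25.5/7) = √3.64286 ≈ 1.909

s = 1.909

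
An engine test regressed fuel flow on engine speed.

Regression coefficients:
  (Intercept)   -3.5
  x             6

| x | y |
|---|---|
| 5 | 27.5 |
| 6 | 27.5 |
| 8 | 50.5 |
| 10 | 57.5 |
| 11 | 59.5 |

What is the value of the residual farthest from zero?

e = 6

x=5: ŷ = -3.5 + 6·5 = 26.5; e = 27.5 − 26.5 = 1
x=6: ŷ = -3.5 + 6·6 = 32.5; e = 27.5 − 32.5 = -5
x=8: ŷ = -3.5 + 6·8 = 44.5; e = 50.5 − 44.5 = 6
x=10: ŷ = -3.5 + 6·10 = 56.5; e = 57.5 − 56.5 = 1
x=11: ŷ = -3.5 + 6·11 = 62.5; e = 59.5 − 62.5 = -3
Largest |e| is 6 at x = 8, residual 6.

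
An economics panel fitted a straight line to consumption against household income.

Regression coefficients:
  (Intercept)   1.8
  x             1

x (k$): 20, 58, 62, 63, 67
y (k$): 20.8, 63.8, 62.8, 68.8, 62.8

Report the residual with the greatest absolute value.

x=20: ŷ = 1.8 + 20 = 21.8; e = 20.8 − 21.8 = -1
x=58: ŷ = 1.8 + 58 = 59.8; e = 63.8 − 59.8 = 4
x=62: ŷ = 1.8 + 62 = 63.8; e = 62.8 − 63.8 = -1
x=63: ŷ = 1.8 + 63 = 64.8; e = 68.8 − 64.8 = 4
x=67: ŷ = 1.8 + 67 = 68.8; e = 62.8 − 68.8 = -6
Largest |e| is 6 at x = 67, residual -6.

e = -6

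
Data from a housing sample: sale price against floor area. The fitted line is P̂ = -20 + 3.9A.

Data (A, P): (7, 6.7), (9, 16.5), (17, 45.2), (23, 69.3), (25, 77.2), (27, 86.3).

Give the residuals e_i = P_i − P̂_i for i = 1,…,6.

-0.6, 1.4, -1.1, -0.4, -0.3, 1

A=7: P̂ = -20 + 3.9·7 = 7.3; e = 6.7 − 7.3 = -0.6
A=9: P̂ = -20 + 3.9·9 = 15.1; e = 16.5 − 15.1 = 1.4
A=17: P̂ = -20 + 3.9·17 = 46.3; e = 45.2 − 46.3 = -1.1
A=23: P̂ = -20 + 3.9·23 = 69.7; e = 69.3 − 69.7 = -0.4
A=25: P̂ = -20 + 3.9·25 = 77.5; e = 77.2 − 77.5 = -0.3
A=27: P̂ = -20 + 3.9·27 = 85.3; e = 86.3 − 85.3 = 1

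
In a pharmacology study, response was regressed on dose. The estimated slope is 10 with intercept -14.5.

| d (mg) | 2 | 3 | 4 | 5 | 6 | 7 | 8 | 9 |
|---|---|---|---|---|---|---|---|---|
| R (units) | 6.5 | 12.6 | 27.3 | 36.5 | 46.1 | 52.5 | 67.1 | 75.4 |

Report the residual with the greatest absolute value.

e = -3

d=2: R̂ = -14.5 + 10·2 = 5.5; e = 6.5 − 5.5 = 1
d=3: R̂ = -14.5 + 10·3 = 15.5; e = 12.6 − 15.5 = -2.9
d=4: R̂ = -14.5 + 10·4 = 25.5; e = 27.3 − 25.5 = 1.8
d=5: R̂ = -14.5 + 10·5 = 35.5; e = 36.5 − 35.5 = 1
d=6: R̂ = -14.5 + 10·6 = 45.5; e = 46.1 − 45.5 = 0.6
d=7: R̂ = -14.5 + 10·7 = 55.5; e = 52.5 − 55.5 = -3
d=8: R̂ = -14.5 + 10·8 = 65.5; e = 67.1 − 65.5 = 1.6
d=9: R̂ = -14.5 + 10·9 = 75.5; e = 75.4 − 75.5 = -0.1
Largest |e| is 3 at d = 7, residual -3.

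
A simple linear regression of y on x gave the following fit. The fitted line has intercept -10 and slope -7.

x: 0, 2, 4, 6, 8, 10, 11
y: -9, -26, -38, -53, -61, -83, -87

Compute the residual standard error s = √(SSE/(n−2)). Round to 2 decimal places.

s = 2.83

x=0: ŷ = -10 − 7·0 = -10; e = -9 − (-10) = 1
x=2: ŷ = -10 − 7·2 = -24; e = -26 − (-24) = -2
x=4: ŷ = -10 − 7·4 = -38; e = -38 − (-38) = 0
x=6: ŷ = -10 − 7·6 = -52; e = -53 − (-52) = -1
x=8: ŷ = -10 − 7·8 = -66; e = -61 − (-66) = 5
x=10: ŷ = -10 − 7·10 = -80; e = -83 − (-80) = -3
x=11: ŷ = -10 − 7·11 = -87; e = -87 − (-87) = 0
SSE = 1 + 4 + 0 + 1 + 25 + 9 + 0 = 40
s = √(40/5) = √8 ≈ 2.83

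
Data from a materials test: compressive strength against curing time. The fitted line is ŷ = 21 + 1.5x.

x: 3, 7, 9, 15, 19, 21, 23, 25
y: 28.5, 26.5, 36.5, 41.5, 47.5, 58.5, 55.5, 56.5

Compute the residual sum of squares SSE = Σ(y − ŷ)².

SSE = 86

x=3: ŷ = 21 + 1.5·3 = 25.5; e = 28.5 − 25.5 = 3
x=7: ŷ = 21 + 1.5·7 = 31.5; e = 26.5 − 31.5 = -5
x=9: ŷ = 21 + 1.5·9 = 34.5; e = 36.5 − 34.5 = 2
x=15: ŷ = 21 + 1.5·15 = 43.5; e = 41.5 − 43.5 = -2
x=19: ŷ = 21 + 1.5·19 = 49.5; e = 47.5 − 49.5 = -2
x=21: ŷ = 21 + 1.5·21 = 52.5; e = 58.5 − 52.5 = 6
x=23: ŷ = 21 + 1.5·23 = 55.5; e = 55.5 − 55.5 = 0
x=25: ŷ = 21 + 1.5·25 = 58.5; e = 56.5 − 58.5 = -2
SSE = 9 + 25 + 4 + 4 + 4 + 36 + 0 + 4 = 86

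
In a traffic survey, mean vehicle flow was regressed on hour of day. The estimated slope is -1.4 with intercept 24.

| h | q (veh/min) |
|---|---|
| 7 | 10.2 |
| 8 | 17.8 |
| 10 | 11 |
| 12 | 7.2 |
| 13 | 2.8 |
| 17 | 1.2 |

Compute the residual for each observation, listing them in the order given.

-4, 5, 1, 0, -3, 1

h=7: q̂ = 24 − 1.4·7 = 14.2; e = 10.2 − 14.2 = -4
h=8: q̂ = 24 − 1.4·8 = 12.8; e = 17.8 − 12.8 = 5
h=10: q̂ = 24 − 1.4·10 = 10; e = 11 − 10 = 1
h=12: q̂ = 24 − 1.4·12 = 7.2; e = 7.2 − 7.2 = 0
h=13: q̂ = 24 − 1.4·13 = 5.8; e = 2.8 − 5.8 = -3
h=17: q̂ = 24 − 1.4·17 = 0.2; e = 1.2 − 0.2 = 1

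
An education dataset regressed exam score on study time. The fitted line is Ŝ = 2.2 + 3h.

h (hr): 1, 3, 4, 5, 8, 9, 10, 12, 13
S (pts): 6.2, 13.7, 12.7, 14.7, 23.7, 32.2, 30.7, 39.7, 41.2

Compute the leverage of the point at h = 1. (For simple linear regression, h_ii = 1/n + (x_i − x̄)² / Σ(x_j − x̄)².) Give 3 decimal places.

h̄ = (1 + 3 + 4 + 5 + 8 + 9 + 10 + 12 + 13)/9 = 7.22222
Σ(h − h̄)² = 38.716 + 17.8272 + 10.3827 + 4.93827 + 0.604938 + 3.16049 + 7.71605 + 22.8272 + 33.3827 = 139.556
h = 1/9 + (-6.22222)²/139.556 = 0.111111 + 0.277424 = 0.389

h = 0.389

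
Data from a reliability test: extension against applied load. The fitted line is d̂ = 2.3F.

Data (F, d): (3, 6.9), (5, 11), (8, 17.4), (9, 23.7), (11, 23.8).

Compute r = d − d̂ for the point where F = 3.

r = 0

d̂ = 2.3·3 = 6.9
r = 6.9 − 6.9 = 0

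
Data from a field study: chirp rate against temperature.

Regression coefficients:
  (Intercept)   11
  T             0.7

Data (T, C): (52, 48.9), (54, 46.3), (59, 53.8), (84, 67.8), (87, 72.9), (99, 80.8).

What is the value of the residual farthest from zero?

T=52: ŷ = 11 + 0.7·52 = 47.4; r = 48.9 − 47.4 = 1.5
T=54: ŷ = 11 + 0.7·54 = 48.8; r = 46.3 − 48.8 = -2.5
T=59: ŷ = 11 + 0.7·59 = 52.3; r = 53.8 − 52.3 = 1.5
T=84: ŷ = 11 + 0.7·84 = 69.8; r = 67.8 − 69.8 = -2
T=87: ŷ = 11 + 0.7·87 = 71.9; r = 72.9 − 71.9 = 1
T=99: ŷ = 11 + 0.7·99 = 80.3; r = 80.8 − 80.3 = 0.5
Largest |r| is 2.5 at T = 54, residual -2.5.

r = -2.5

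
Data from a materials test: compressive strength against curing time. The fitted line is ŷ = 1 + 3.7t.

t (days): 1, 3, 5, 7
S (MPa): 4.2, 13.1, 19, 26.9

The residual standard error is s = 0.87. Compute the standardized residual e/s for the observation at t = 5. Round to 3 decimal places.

ŷ = 1 + 3.7·5 = 19.5
e = 19 − 19.5 = -0.5
e/s = -0.5 / 0.87 = -0.575

-0.575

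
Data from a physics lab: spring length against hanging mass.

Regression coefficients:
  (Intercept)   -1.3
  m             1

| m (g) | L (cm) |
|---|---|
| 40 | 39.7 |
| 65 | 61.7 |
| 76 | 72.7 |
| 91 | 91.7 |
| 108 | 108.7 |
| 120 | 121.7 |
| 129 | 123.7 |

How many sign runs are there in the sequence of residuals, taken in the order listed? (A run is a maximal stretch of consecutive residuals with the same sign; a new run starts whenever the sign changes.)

4 runs

m=40: ŷ = -1.3 + 40 = 38.7; e = 39.7 − 38.7 = 1
m=65: ŷ = -1.3 + 65 = 63.7; e = 61.7 − 63.7 = -2
m=76: ŷ = -1.3 + 76 = 74.7; e = 72.7 − 74.7 = -2
m=91: ŷ = -1.3 + 91 = 89.7; e = 91.7 − 89.7 = 2
m=108: ŷ = -1.3 + 108 = 106.7; e = 108.7 − 106.7 = 2
m=120: ŷ = -1.3 + 120 = 118.7; e = 121.7 − 118.7 = 3
m=129: ŷ = -1.3 + 129 = 127.7; e = 123.7 − 127.7 = -4
Signs: + − − + + + −
Runs: +×1, −×2, +×3, −×1 → 4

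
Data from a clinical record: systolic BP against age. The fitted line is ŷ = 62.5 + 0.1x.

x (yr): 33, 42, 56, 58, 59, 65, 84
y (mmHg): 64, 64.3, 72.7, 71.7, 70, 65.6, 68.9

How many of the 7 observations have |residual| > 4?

1

x=33: ŷ = 62.5 + 0.1·33 = 65.8; e = 64 − 65.8 = -1.8
x=42: ŷ = 62.5 + 0.1·42 = 66.7; e = 64.3 − 66.7 = -2.4
x=56: ŷ = 62.5 + 0.1·56 = 68.1; e = 72.7 − 68.1 = 4.6
x=58: ŷ = 62.5 + 0.1·58 = 68.3; e = 71.7 − 68.3 = 3.4
x=59: ŷ = 62.5 + 0.1·59 = 68.4; e = 70 − 68.4 = 1.6
x=65: ŷ = 62.5 + 0.1·65 = 69; e = 65.6 − 69 = -3.4
x=84: ŷ = 62.5 + 0.1·84 = 70.9; e = 68.9 − 70.9 = -2
|e| > 4: x=56 (|e|=4.6) → 1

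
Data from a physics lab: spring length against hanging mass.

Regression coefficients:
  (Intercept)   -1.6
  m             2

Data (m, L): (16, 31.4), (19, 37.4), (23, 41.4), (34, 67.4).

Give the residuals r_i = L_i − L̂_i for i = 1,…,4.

1, 1, -3, 1

m=16: L̂ = -1.6 + 2·16 = 30.4; r = 31.4 − 30.4 = 1
m=19: L̂ = -1.6 + 2·19 = 36.4; r = 37.4 − 36.4 = 1
m=23: L̂ = -1.6 + 2·23 = 44.4; r = 41.4 − 44.4 = -3
m=34: L̂ = -1.6 + 2·34 = 66.4; r = 67.4 − 66.4 = 1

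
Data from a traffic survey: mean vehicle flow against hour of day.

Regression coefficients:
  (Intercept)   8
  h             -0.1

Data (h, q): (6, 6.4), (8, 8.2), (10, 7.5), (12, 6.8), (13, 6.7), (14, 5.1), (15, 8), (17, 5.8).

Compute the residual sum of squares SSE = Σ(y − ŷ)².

h=6: q̂ = 8 − 0.1·6 = 7.4; r = 6.4 − 7.4 = -1
h=8: q̂ = 8 − 0.1·8 = 7.2; r = 8.2 − 7.2 = 1
h=10: q̂ = 8 − 0.1·10 = 7; r = 7.5 − 7 = 0.5
h=12: q̂ = 8 − 0.1·12 = 6.8; r = 6.8 − 6.8 = 0
h=13: q̂ = 8 − 0.1·13 = 6.7; r = 6.7 − 6.7 = 0
h=14: q̂ = 8 − 0.1·14 = 6.6; r = 5.1 − 6.6 = -1.5
h=15: q̂ = 8 − 0.1·15 = 6.5; r = 8 − 6.5 = 1.5
h=17: q̂ = 8 − 0.1·17 = 6.3; r = 5.8 − 6.3 = -0.5
SSE = 1 + 1 + 0.25 + 0 + 0 + 2.25 + 2.25 + 0.25 = 7

SSE = 7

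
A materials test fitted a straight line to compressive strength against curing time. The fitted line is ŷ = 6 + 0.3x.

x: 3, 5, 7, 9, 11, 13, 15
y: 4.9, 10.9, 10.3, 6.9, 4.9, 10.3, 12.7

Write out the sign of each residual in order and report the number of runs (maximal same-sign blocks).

4 runs

x=3: ŷ = 6 + 0.3·3 = 6.9; r = 4.9 − 6.9 = -2
x=5: ŷ = 6 + 0.3·5 = 7.5; r = 10.9 − 7.5 = 3.4
x=7: ŷ = 6 + 0.3·7 = 8.1; r = 10.3 − 8.1 = 2.2
x=9: ŷ = 6 + 0.3·9 = 8.7; r = 6.9 − 8.7 = -1.8
x=11: ŷ = 6 + 0.3·11 = 9.3; r = 4.9 − 9.3 = -4.4
x=13: ŷ = 6 + 0.3·13 = 9.9; r = 10.3 − 9.9 = 0.4
x=15: ŷ = 6 + 0.3·15 = 10.5; r = 12.7 − 10.5 = 2.2
Signs: − + + − − + +
Runs: −×1, +×2, −×2, +×2 → 4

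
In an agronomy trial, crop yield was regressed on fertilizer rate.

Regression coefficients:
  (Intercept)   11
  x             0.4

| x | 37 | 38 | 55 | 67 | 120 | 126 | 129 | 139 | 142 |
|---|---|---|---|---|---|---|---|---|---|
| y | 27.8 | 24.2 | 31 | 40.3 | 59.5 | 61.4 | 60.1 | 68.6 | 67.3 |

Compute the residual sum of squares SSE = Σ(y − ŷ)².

x=37: ŷ = 11 + 0.4·37 = 25.8; e = 27.8 − 25.8 = 2
x=38: ŷ = 11 + 0.4·38 = 26.2; e = 24.2 − 26.2 = -2
x=55: ŷ = 11 + 0.4·55 = 33; e = 31 − 33 = -2
x=67: ŷ = 11 + 0.4·67 = 37.8; e = 40.3 − 37.8 = 2.5
x=120: ŷ = 11 + 0.4·120 = 59; e = 59.5 − 59 = 0.5
x=126: ŷ = 11 + 0.4·126 = 61.4; e = 61.4 − 61.4 = 0
x=129: ŷ = 11 + 0.4·129 = 62.6; e = 60.1 − 62.6 = -2.5
x=139: ŷ = 11 + 0.4·139 = 66.6; e = 68.6 − 66.6 = 2
x=142: ŷ = 11 + 0.4·142 = 67.8; e = 67.3 − 67.8 = -0.5
SSE = 4 + 4 + 4 + 6.25 + 0.25 + 0 + 6.25 + 4 + 0.25 = 29

SSE = 29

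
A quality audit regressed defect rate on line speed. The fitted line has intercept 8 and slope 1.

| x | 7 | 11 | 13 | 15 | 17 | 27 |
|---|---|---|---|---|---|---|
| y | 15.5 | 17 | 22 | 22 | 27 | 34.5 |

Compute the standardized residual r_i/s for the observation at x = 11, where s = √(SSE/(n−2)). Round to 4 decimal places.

-1.2344

x=7: ŷ = 8 + 7 = 15; r = 15.5 − 15 = 0.5
x=11: ŷ = 8 + 11 = 19; r = 17 − 19 = -2
x=13: ŷ = 8 + 13 = 21; r = 22 − 21 = 1
x=15: ŷ = 8 + 15 = 23; r = 22 − 23 = -1
x=17: ŷ = 8 + 17 = 25; r = 27 − 25 = 2
x=27: ŷ = 8 + 27 = 35; r = 34.5 − 35 = -0.5
SSE = 0.25 + 4 + 1 + 1 + 4 + 0.25 = 10.5
s = √(10.5/4) = 1.62019
r/s = -2 / 1.62019 = -1.2344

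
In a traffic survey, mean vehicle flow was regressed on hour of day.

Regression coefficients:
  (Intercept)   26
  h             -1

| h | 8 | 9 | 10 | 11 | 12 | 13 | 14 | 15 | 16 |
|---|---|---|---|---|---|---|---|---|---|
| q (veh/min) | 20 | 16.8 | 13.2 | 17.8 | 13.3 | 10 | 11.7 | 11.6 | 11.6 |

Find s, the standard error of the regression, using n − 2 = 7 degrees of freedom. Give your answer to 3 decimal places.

s = 2.145

h=8: q̂ = 26 − 8 = 18; r = 20 − 18 = 2
h=9: q̂ = 26 − 9 = 17; r = 16.8 − 17 = -0.2
h=10: q̂ = 26 − 10 = 16; r = 13.2 − 16 = -2.8
h=11: q̂ = 26 − 11 = 15; r = 17.8 − 15 = 2.8
h=12: q̂ = 26 − 12 = 14; r = 13.3 − 14 = -0.7
h=13: q̂ = 26 − 13 = 13; r = 10 − 13 = -3
h=14: q̂ = 26 − 14 = 12; r = 11.7 − 12 = -0.3
h=15: q̂ = 26 − 15 = 11; r = 11.6 − 11 = 0.6
h=16: q̂ = 26 − 16 = 10; r = 11.6 − 10 = 1.6
SSE = 4 + 0.04 + 7.84 + 7.84 + 0.49 + 9 + 0.09 + 0.36 + 2.56 = 32.22
s = √(32.22/7) = √4.60286 ≈ 2.145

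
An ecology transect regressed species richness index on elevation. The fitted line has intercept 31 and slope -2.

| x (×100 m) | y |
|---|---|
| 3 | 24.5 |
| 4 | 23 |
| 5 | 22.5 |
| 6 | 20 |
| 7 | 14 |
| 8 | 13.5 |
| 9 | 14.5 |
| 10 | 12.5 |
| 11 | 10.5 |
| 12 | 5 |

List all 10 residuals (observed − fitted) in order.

-0.5, 0, 1.5, 1, -3, -1.5, 1.5, 1.5, 1.5, -2

x=3: ŷ = 31 − 2·3 = 25; e = 24.5 − 25 = -0.5
x=4: ŷ = 31 − 2·4 = 23; e = 23 − 23 = 0
x=5: ŷ = 31 − 2·5 = 21; e = 22.5 − 21 = 1.5
x=6: ŷ = 31 − 2·6 = 19; e = 20 − 19 = 1
x=7: ŷ = 31 − 2·7 = 17; e = 14 − 17 = -3
x=8: ŷ = 31 − 2·8 = 15; e = 13.5 − 15 = -1.5
x=9: ŷ = 31 − 2·9 = 13; e = 14.5 − 13 = 1.5
x=10: ŷ = 31 − 2·10 = 11; e = 12.5 − 11 = 1.5
x=11: ŷ = 31 − 2·11 = 9; e = 10.5 − 9 = 1.5
x=12: ŷ = 31 − 2·12 = 7; e = 5 − 7 = -2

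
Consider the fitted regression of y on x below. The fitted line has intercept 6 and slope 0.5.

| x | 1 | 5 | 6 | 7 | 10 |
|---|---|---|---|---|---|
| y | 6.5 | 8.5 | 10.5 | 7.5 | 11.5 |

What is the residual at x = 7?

ŷ = 6 + 0.5·7 = 9.5
r = 7.5 − 9.5 = -2

r = -2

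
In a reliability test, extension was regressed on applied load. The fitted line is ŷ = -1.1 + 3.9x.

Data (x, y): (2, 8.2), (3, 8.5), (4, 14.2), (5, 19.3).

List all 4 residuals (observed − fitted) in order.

1.5, -2.1, -0.3, 0.9

x=2: ŷ = -1.1 + 3.9·2 = 6.7; e = 8.2 − 6.7 = 1.5
x=3: ŷ = -1.1 + 3.9·3 = 10.6; e = 8.5 − 10.6 = -2.1
x=4: ŷ = -1.1 + 3.9·4 = 14.5; e = 14.2 − 14.5 = -0.3
x=5: ŷ = -1.1 + 3.9·5 = 18.4; e = 19.3 − 18.4 = 0.9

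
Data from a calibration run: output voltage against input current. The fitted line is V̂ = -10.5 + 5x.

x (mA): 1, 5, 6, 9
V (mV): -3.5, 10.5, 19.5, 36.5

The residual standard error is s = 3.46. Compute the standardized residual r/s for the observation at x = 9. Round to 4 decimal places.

V̂ = -10.5 + 5·9 = 34.5
r = 36.5 − 34.5 = 2
r/s = 2 / 3.46 = 0.5780

0.5780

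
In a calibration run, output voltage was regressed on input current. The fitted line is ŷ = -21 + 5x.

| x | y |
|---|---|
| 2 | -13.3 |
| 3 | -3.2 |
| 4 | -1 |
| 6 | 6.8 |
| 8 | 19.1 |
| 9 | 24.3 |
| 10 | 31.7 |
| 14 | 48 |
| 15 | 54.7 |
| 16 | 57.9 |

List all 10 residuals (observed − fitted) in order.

x=2: ŷ = -21 + 5·2 = -11; e = -13.3 − (-11) = -2.3
x=3: ŷ = -21 + 5·3 = -6; e = -3.2 − (-6) = 2.8
x=4: ŷ = -21 + 5·4 = -1; e = -1 − (-1) = 0
x=6: ŷ = -21 + 5·6 = 9; e = 6.8 − 9 = -2.2
x=8: ŷ = -21 + 5·8 = 19; e = 19.1 − 19 = 0.1
x=9: ŷ = -21 + 5·9 = 24; e = 24.3 − 24 = 0.3
x=10: ŷ = -21 + 5·10 = 29; e = 31.7 − 29 = 2.7
x=14: ŷ = -21 + 5·14 = 49; e = 48 − 49 = -1
x=15: ŷ = -21 + 5·15 = 54; e = 54.7 − 54 = 0.7
x=16: ŷ = -21 + 5·16 = 59; e = 57.9 − 59 = -1.1

-2.3, 2.8, 0, -2.2, 0.1, 0.3, 2.7, -1, 0.7, -1.1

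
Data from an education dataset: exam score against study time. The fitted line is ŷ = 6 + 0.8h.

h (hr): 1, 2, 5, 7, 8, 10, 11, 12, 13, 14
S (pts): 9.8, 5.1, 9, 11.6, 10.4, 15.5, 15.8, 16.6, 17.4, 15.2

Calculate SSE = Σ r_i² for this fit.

SSE = 29.5

h=1: ŷ = 6 + 0.8·1 = 6.8; r = 9.8 − 6.8 = 3
h=2: ŷ = 6 + 0.8·2 = 7.6; r = 5.1 − 7.6 = -2.5
h=5: ŷ = 6 + 0.8·5 = 10; r = 9 − 10 = -1
h=7: ŷ = 6 + 0.8·7 = 11.6; r = 11.6 − 11.6 = 0
h=8: ŷ = 6 + 0.8·8 = 12.4; r = 10.4 − 12.4 = -2
h=10: ŷ = 6 + 0.8·10 = 14; r = 15.5 − 14 = 1.5
h=11: ŷ = 6 + 0.8·11 = 14.8; r = 15.8 − 14.8 = 1
h=12: ŷ = 6 + 0.8·12 = 15.6; r = 16.6 − 15.6 = 1
h=13: ŷ = 6 + 0.8·13 = 16.4; r = 17.4 − 16.4 = 1
h=14: ŷ = 6 + 0.8·14 = 17.2; r = 15.2 − 17.2 = -2
SSE = 9 + 6.25 + 1 + 0 + 4 + 2.25 + 1 + 1 + 1 + 4 = 29.5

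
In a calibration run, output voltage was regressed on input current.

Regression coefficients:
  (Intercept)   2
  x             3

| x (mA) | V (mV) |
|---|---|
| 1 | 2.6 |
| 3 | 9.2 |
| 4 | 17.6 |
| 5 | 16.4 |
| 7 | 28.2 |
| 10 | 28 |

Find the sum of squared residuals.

x=1: V̂ = 2 + 3·1 = 5; r = 2.6 − 5 = -2.4
x=3: V̂ = 2 + 3·3 = 11; r = 9.2 − 11 = -1.8
x=4: V̂ = 2 + 3·4 = 14; r = 17.6 − 14 = 3.6
x=5: V̂ = 2 + 3·5 = 17; r = 16.4 − 17 = -0.6
x=7: V̂ = 2 + 3·7 = 23; r = 28.2 − 23 = 5.2
x=10: V̂ = 2 + 3·10 = 32; r = 28 − 32 = -4
SSE = 5.76 + 3.24 + 12.96 + 0.36 + 27.04 + 16 = 65.36

SSE = 65.36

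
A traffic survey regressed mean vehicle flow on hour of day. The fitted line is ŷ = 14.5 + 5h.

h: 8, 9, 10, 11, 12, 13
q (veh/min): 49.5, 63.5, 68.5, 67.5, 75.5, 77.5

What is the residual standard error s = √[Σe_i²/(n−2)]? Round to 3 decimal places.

h=8: ŷ = 14.5 + 5·8 = 54.5; e = 49.5 − 54.5 = -5
h=9: ŷ = 14.5 + 5·9 = 59.5; e = 63.5 − 59.5 = 4
h=10: ŷ = 14.5 + 5·10 = 64.5; e = 68.5 − 64.5 = 4
h=11: ŷ = 14.5 + 5·11 = 69.5; e = 67.5 − 69.5 = -2
h=12: ŷ = 14.5 + 5·12 = 74.5; e = 75.5 − 74.5 = 1
h=13: ŷ = 14.5 + 5·13 = 79.5; e = 77.5 − 79.5 = -2
SSE = 25 + 16 + 16 + 4 + 1 + 4 = 66
s = √(66/4) = √16.5 ≈ 4.062

s = 4.062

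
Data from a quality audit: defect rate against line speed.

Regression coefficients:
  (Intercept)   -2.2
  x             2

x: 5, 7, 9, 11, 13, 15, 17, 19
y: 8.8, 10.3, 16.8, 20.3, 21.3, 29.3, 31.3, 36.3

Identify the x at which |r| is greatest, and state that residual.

x=5: ŷ = -2.2 + 2·5 = 7.8; r = 8.8 − 7.8 = 1
x=7: ŷ = -2.2 + 2·7 = 11.8; r = 10.3 − 11.8 = -1.5
x=9: ŷ = -2.2 + 2·9 = 15.8; r = 16.8 − 15.8 = 1
x=11: ŷ = -2.2 + 2·11 = 19.8; r = 20.3 − 19.8 = 0.5
x=13: ŷ = -2.2 + 2·13 = 23.8; r = 21.3 − 23.8 = -2.5
x=15: ŷ = -2.2 + 2·15 = 27.8; r = 29.3 − 27.8 = 1.5
x=17: ŷ = -2.2 + 2·17 = 31.8; r = 31.3 − 31.8 = -0.5
x=19: ŷ = -2.2 + 2·19 = 35.8; r = 36.3 − 35.8 = 0.5
Largest |r| is 2.5 at x = 13, residual -2.5.

x = 13, r = -2.5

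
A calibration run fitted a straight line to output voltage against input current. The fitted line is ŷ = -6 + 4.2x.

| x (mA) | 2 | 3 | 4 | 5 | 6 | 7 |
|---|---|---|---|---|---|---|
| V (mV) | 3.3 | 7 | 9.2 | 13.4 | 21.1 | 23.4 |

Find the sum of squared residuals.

x=2: ŷ = -6 + 4.2·2 = 2.4; e = 3.3 − 2.4 = 0.9
x=3: ŷ = -6 + 4.2·3 = 6.6; e = 7 − 6.6 = 0.4
x=4: ŷ = -6 + 4.2·4 = 10.8; e = 9.2 − 10.8 = -1.6
x=5: ŷ = -6 + 4.2·5 = 15; e = 13.4 − 15 = -1.6
x=6: ŷ = -6 + 4.2·6 = 19.2; e = 21.1 − 19.2 = 1.9
x=7: ŷ = -6 + 4.2·7 = 23.4; e = 23.4 − 23.4 = 0
SSE = 0.81 + 0.16 + 2.56 + 2.56 + 3.61 + 0 = 9.7

SSE = 9.7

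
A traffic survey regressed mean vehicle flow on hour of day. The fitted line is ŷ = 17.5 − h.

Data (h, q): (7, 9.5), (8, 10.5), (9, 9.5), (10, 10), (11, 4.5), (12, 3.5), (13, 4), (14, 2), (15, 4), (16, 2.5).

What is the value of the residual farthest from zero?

e = 2.5

h=7: ŷ = 17.5 − 7 = 10.5; e = 9.5 − 10.5 = -1
h=8: ŷ = 17.5 − 8 = 9.5; e = 10.5 − 9.5 = 1
h=9: ŷ = 17.5 − 9 = 8.5; e = 9.5 − 8.5 = 1
h=10: ŷ = 17.5 − 10 = 7.5; e = 10 − 7.5 = 2.5
h=11: ŷ = 17.5 − 11 = 6.5; e = 4.5 − 6.5 = -2
h=12: ŷ = 17.5 − 12 = 5.5; e = 3.5 − 5.5 = -2
h=13: ŷ = 17.5 − 13 = 4.5; e = 4 − 4.5 = -0.5
h=14: ŷ = 17.5 − 14 = 3.5; e = 2 − 3.5 = -1.5
h=15: ŷ = 17.5 − 15 = 2.5; e = 4 − 2.5 = 1.5
h=16: ŷ = 17.5 − 16 = 1.5; e = 2.5 − 1.5 = 1
Largest |e| is 2.5 at h = 10, residual 2.5.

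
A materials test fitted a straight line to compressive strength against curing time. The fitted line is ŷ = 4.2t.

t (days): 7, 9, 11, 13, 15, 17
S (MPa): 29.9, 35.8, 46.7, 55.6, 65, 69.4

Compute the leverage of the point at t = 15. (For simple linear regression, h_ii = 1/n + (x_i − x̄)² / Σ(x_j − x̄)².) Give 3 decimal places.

t̄ = (7 + 9 + 11 + 13 + 15 + 17)/6 = 12
Σ(t − t̄)² = 25 + 9 + 1 + 1 + 9 + 25 = 70
h = 1/6 + (3)²/70 = 0.166667 + 0.128571 = 0.295

h = 0.295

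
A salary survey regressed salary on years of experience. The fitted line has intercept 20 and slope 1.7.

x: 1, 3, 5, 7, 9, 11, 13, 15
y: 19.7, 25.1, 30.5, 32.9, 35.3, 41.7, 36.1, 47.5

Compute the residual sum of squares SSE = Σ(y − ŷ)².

x=1: ŷ = 20 + 1.7·1 = 21.7; r = 19.7 − 21.7 = -2
x=3: ŷ = 20 + 1.7·3 = 25.1; r = 25.1 − 25.1 = 0
x=5: ŷ = 20 + 1.7·5 = 28.5; r = 30.5 − 28.5 = 2
x=7: ŷ = 20 + 1.7·7 = 31.9; r = 32.9 − 31.9 = 1
x=9: ŷ = 20 + 1.7·9 = 35.3; r = 35.3 − 35.3 = 0
x=11: ŷ = 20 + 1.7·11 = 38.7; r = 41.7 − 38.7 = 3
x=13: ŷ = 20 + 1.7·13 = 42.1; r = 36.1 − 42.1 = -6
x=15: ŷ = 20 + 1.7·15 = 45.5; r = 47.5 − 45.5 = 2
SSE = 4 + 0 + 4 + 1 + 0 + 9 + 36 + 4 = 58

SSE = 58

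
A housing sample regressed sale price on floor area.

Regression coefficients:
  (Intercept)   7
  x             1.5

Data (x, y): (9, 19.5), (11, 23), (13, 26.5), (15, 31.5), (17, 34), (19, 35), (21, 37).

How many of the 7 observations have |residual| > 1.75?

x=9: ŷ = 7 + 1.5·9 = 20.5; e = 19.5 − 20.5 = -1
x=11: ŷ = 7 + 1.5·11 = 23.5; e = 23 − 23.5 = -0.5
x=13: ŷ = 7 + 1.5·13 = 26.5; e = 26.5 − 26.5 = 0
x=15: ŷ = 7 + 1.5·15 = 29.5; e = 31.5 − 29.5 = 2
x=17: ŷ = 7 + 1.5·17 = 32.5; e = 34 − 32.5 = 1.5
x=19: ŷ = 7 + 1.5·19 = 35.5; e = 35 − 35.5 = -0.5
x=21: ŷ = 7 + 1.5·21 = 38.5; e = 37 − 38.5 = -1.5
|e| > 1.75: x=15 (|e|=2) → 1

1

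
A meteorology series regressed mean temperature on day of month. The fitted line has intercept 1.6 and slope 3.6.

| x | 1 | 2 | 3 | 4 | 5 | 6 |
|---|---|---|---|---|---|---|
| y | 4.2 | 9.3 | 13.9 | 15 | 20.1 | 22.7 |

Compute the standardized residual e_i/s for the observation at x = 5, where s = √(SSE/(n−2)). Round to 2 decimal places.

0.45

x=1: ŷ = 1.6 + 3.6·1 = 5.2; e = 4.2 − 5.2 = -1
x=2: ŷ = 1.6 + 3.6·2 = 8.8; e = 9.3 − 8.8 = 0.5
x=3: ŷ = 1.6 + 3.6·3 = 12.4; e = 13.9 − 12.4 = 1.5
x=4: ŷ = 1.6 + 3.6·4 = 16; e = 15 − 16 = -1
x=5: ŷ = 1.6 + 3.6·5 = 19.6; e = 20.1 − 19.6 = 0.5
x=6: ŷ = 1.6 + 3.6·6 = 23.2; e = 22.7 − 23.2 = -0.5
SSE = 1 + 0.25 + 2.25 + 1 + 0.25 + 0.25 = 5
s = √(5/4) = 1.11803
e/s = 0.5 / 1.11803 = 0.45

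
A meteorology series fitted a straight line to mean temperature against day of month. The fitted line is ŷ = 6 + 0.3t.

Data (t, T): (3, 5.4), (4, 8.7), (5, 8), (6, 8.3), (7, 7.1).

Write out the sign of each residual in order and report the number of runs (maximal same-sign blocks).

t=3: ŷ = 6 + 0.3·3 = 6.9; e = 5.4 − 6.9 = -1.5
t=4: ŷ = 6 + 0.3·4 = 7.2; e = 8.7 − 7.2 = 1.5
t=5: ŷ = 6 + 0.3·5 = 7.5; e = 8 − 7.5 = 0.5
t=6: ŷ = 6 + 0.3·6 = 7.8; e = 8.3 − 7.8 = 0.5
t=7: ŷ = 6 + 0.3·7 = 8.1; e = 7.1 − 8.1 = -1
Signs: − + + + −
Runs: −×1, +×3, −×1 → 3

3 runs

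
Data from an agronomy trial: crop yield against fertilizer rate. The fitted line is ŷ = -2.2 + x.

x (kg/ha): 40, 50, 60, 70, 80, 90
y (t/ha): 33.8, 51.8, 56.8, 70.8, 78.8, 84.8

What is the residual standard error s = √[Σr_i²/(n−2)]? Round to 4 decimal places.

s = 3.6056

x=40: ŷ = -2.2 + 40 = 37.8; r = 33.8 − 37.8 = -4
x=50: ŷ = -2.2 + 50 = 47.8; r = 51.8 − 47.8 = 4
x=60: ŷ = -2.2 + 60 = 57.8; r = 56.8 − 57.8 = -1
x=70: ŷ = -2.2 + 70 = 67.8; r = 70.8 − 67.8 = 3
x=80: ŷ = -2.2 + 80 = 77.8; r = 78.8 − 77.8 = 1
x=90: ŷ = -2.2 + 90 = 87.8; r = 84.8 − 87.8 = -3
SSE = 16 + 16 + 1 + 9 + 1 + 9 = 52
s = √(52/4) = √13 ≈ 3.6056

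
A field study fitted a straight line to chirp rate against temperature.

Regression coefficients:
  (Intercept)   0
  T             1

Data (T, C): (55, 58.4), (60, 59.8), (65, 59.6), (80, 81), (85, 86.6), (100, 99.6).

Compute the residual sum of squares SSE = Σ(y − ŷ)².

T=55: Ĉ = 55 = 55; e = 58.4 − 55 = 3.4
T=60: Ĉ = 60 = 60; e = 59.8 − 60 = -0.2
T=65: Ĉ = 65 = 65; e = 59.6 − 65 = -5.4
T=80: Ĉ = 80 = 80; e = 81 − 80 = 1
T=85: Ĉ = 85 = 85; e = 86.6 − 85 = 1.6
T=100: Ĉ = 100 = 100; e = 99.6 − 100 = -0.4
SSE = 11.56 + 0.04 + 29.16 + 1 + 2.56 + 0.16 = 44.48

SSE = 44.48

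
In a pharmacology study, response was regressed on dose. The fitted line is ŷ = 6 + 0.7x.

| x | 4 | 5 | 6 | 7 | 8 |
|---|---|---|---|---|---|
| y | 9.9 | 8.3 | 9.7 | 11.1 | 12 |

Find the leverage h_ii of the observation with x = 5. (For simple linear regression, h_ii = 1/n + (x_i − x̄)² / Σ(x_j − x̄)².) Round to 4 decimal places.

x̄ = (4 + 5 + 6 + 7 + 8)/5 = 6
Σ(x − x̄)² = 4 + 1 + 0 + 1 + 4 = 10
h = 1/5 + (-1)²/10 = 0.2 + 0.1 = 0.3000

h = 0.3000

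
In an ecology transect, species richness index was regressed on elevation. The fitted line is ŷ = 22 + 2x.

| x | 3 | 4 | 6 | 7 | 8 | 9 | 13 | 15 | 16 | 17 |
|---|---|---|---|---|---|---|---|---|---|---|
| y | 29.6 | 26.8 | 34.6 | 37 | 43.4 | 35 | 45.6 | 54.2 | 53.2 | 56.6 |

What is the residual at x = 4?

ŷ = 22 + 2·4 = 30
e = 26.8 − 30 = -3.2

e = -3.2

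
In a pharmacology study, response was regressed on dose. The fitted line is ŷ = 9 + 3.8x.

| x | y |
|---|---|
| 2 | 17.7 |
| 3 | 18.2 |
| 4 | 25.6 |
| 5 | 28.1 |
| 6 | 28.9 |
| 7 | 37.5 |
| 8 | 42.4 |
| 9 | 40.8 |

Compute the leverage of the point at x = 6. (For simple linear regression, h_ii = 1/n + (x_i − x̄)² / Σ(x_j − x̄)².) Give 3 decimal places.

x̄ = (2 + 3 + 4 + 5 + 6 + 7 + 8 + 9)/8 = 5.5
Σ(x − x̄)² = 12.25 + 6.25 + 2.25 + 0.25 + 0.25 + 2.25 + 6.25 + 12.25 = 42
h = 1/8 + (0.5)²/42 = 0.125 + 0.00595238 = 0.131

h = 0.131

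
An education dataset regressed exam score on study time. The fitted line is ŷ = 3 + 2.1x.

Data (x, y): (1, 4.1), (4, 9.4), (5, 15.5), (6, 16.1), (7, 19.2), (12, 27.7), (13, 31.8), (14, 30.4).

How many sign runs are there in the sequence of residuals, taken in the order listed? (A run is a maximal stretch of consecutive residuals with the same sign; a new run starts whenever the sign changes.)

5 runs

x=1: ŷ = 3 + 2.1·1 = 5.1; e = 4.1 − 5.1 = -1
x=4: ŷ = 3 + 2.1·4 = 11.4; e = 9.4 − 11.4 = -2
x=5: ŷ = 3 + 2.1·5 = 13.5; e = 15.5 − 13.5 = 2
x=6: ŷ = 3 + 2.1·6 = 15.6; e = 16.1 − 15.6 = 0.5
x=7: ŷ = 3 + 2.1·7 = 17.7; e = 19.2 − 17.7 = 1.5
x=12: ŷ = 3 + 2.1·12 = 28.2; e = 27.7 − 28.2 = -0.5
x=13: ŷ = 3 + 2.1·13 = 30.3; e = 31.8 − 30.3 = 1.5
x=14: ŷ = 3 + 2.1·14 = 32.4; e = 30.4 − 32.4 = -2
Signs: − − + + + − + −
Runs: −×2, +×3, −×1, +×1, −×1 → 5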